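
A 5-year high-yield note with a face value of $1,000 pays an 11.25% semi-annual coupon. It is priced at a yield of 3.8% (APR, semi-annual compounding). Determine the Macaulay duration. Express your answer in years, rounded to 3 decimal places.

4.115 years

Periodic yield y = 0.019. Discount each cash flow and weight by its period:
  t   CF        PV=CF/(1+0.019)^t    t·PV
  1        56.25        55.2012        55.2012
  2        56.25        54.1719       108.3438
  3        56.25        53.1618       159.4855
  4        56.25        52.1706       208.6824
  5        56.25        51.1978       255.9892
  6        56.25        50.2432       301.4593
  7        56.25        49.3064       345.1448
  8        56.25        48.3870       387.0963
  9        56.25        47.4848       427.3635
  10    1,056.25       875.0339     8,750.3391
  Σ                  1,336.3587    10,999.1050
Price P = Σ PV = 1,336.3587.
Macaulay duration = Σ(t·PV) / P = 10,999.1050 / 1,336.3587 = 8.23065 half-year periods.
In years: 8.23065 / 2 = 4.11533 years.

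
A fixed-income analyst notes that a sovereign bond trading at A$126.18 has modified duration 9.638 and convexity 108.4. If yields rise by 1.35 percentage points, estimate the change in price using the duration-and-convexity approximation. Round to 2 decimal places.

-A$15.17

Duration effect: -D_mod·Δy = -9.638 × (+0.0135) = -0.130113
Convexity effect: ½·C·(Δy)² = 0.5 × 108.4 × (0.0135)² = +0.00987795
ΔP/P ≈ -0.130113 + 0.00987795 = -0.12023505
ΔP ≈ 126.18 × (-0.12023505) = -15.171258609.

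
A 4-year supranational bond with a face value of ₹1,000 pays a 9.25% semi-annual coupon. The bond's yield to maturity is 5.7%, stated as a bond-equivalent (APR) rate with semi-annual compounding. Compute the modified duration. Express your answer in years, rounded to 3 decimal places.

3.374 years

Periodic yield y = 0.0285. First find Macaulay duration:
  t   CF        PV=CF/(1+0.0285)^t    t·PV
  1        46.25        44.9684        44.9684
  2        46.25        43.7223        87.4446
  3        46.25        42.5108       127.5323
  4        46.25        41.3328       165.3311
  5        46.25        40.1874       200.9372
  6        46.25        39.0738       234.4430
  7        46.25        37.9911       265.9376
  8     1,046.25       835.6051     6,684.8411
  Σ                  1,125.3917     7,811.4352
P = 1,125.3917; Macaulay duration = 7,811.4352 / 1,125.3917 = 6.94108 half-year periods = 3.47054 years.
Modified duration = D_Mac / (1 + y) = 3.47054 / 1.0285 = 3.37437 years.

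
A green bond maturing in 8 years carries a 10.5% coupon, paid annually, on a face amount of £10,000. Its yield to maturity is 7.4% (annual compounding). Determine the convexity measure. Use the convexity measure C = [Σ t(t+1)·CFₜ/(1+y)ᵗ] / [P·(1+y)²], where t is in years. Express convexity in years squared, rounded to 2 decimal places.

41.74

With y = 0.074:
  t   CF        PV=CF/(1+0.074)^t    t·PV        t(t+1)·PV
  1     1,050.00       977.6536       977.6536       1,955.3073
  2     1,050.00       910.2920     1,820.5840       5,461.7521
  3     1,050.00       847.5717     2,542.7151      10,170.8606
  4     1,050.00       789.1729     3,156.6917      15,783.4584
  5     1,050.00       734.7979     3,673.9894      22,043.9363
  6     1,050.00       684.1693     4,105.0161      28,735.1125
  7     1,050.00       637.0292     4,459.2043      35,673.6343
  8    11,050.00     6,242.0613    49,936.4901     449,428.4113
  Σ                 11,822.7480    70,672.3444     569,252.4728
P = 11,822.7480.
Convexity = Σ t(t+1)·PV / [P·(1+y)²] = 569,252.4728 / (11,822.7480 × 1.153476) = 41.74245.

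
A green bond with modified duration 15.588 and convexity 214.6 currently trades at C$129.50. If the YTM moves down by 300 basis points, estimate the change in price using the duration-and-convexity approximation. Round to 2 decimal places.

+C$73.07

Duration effect: -D_mod·Δy = -15.588 × (-0.03) = +0.467640
Convexity effect: ½·C·(Δy)² = 0.5 × 214.6 × (-0.03)² = +0.0965700
ΔP/P ≈ +0.467640 + 0.0965700 = +0.564210
ΔP ≈ 129.50 × (+0.564210) = +73.065195.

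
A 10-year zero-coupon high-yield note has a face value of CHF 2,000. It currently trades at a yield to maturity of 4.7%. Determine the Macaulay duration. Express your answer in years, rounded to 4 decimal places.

10.0000 years

A zero-coupon bond has a single cash flow at maturity, so its Macaulay duration equals its maturity: 10 years.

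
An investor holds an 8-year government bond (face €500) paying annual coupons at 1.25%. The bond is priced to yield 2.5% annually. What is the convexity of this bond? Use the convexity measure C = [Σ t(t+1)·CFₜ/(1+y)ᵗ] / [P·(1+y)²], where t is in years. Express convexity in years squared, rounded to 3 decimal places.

64.474

With y = 0.025:
  t   CF        PV=CF/(1+0.025)^t    t·PV        t(t+1)·PV
  1         6.25         6.0976         6.0976          12.1951
  2         6.25         5.9488        11.8977          35.6930
  3         6.25         5.8037        17.4112          69.6450
  4         6.25         5.6622        22.6488         113.2438
  5         6.25         5.5241        27.6204         165.7227
  6         6.25         5.3894        32.3361         226.3529
  7         6.25         5.2579        36.8054         294.4428
  8       506.25       415.5030     3,324.0236      29,916.2125
  Σ                    455.1866     3,478.8408      30,833.5079
P = 455.1866.
Convexity = Σ t(t+1)·PV / [P·(1+y)²] = 30,833.5079 / (455.1866 × 1.050625) = 64.47416.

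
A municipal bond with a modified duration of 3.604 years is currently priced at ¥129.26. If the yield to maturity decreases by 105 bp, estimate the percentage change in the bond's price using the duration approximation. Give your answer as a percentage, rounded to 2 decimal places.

Duration approximation: ΔP/P ≈ -D_mod · Δy = -3.604 × (-0.0105) = +0.037842.
As a percentage: +3.7842%.

+3.78%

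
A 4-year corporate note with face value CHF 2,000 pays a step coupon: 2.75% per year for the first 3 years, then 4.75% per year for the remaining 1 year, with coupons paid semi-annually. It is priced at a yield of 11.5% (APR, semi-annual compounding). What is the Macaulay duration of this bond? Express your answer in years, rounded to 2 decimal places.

3.77 years

Periodic yield y = 0.0575. Discount each cash flow and weight by its period:
  t   CF        PV=CF/(1+0.0575)^t    t·PV
  1        27.50        26.0047        26.0047
  2        27.50        24.5908        49.1815
  3        27.50        23.2537        69.7610
  4        27.50        21.9893        87.9572
  5        27.50        20.7937       103.9683
  6        27.50        19.6630       117.9782
  7        47.50        32.1167       224.8169
  8     2,047.50     1,309.1244    10,472.9948
  Σ                  1,477.5362    11,152.6626
Price P = Σ PV = 1,477.5362.
Macaulay duration = Σ(t·PV) / P = 11,152.6626 / 1,477.5362 = 7.54815 half-year periods.
In years: 7.54815 / 2 = 3.77407 years.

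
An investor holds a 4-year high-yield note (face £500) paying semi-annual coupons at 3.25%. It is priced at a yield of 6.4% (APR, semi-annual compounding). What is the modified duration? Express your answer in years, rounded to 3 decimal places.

3.650 years

Periodic yield y = 0.032. First find Macaulay duration:
  t   CF        PV=CF/(1+0.032)^t    t·PV
  1        8.125         7.8731         7.8731
  2        8.125         7.6289        15.2579
  3        8.125         7.3924        22.1771
  4        8.125         7.1632        28.6526
  5        8.125         6.9410        34.7052
  6        8.125         6.7258        40.3549
  7        8.125         6.5173        45.6209
  8      508.125       394.9417     3,159.5336
  Σ                    445.1834     3,354.1753
P = 445.1834; Macaulay duration = 3,354.1753 / 445.1834 = 7.53437 half-year periods = 3.76718 years.
Modified duration = D_Mac / (1 + y) = 3.76718 / 1.032 = 3.65037 years.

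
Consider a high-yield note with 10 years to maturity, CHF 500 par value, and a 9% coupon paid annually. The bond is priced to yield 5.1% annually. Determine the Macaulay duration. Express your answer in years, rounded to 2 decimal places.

7.39 years

Periodic yield y = 0.051. Discount each cash flow and weight by its year:
  t   CF        PV=CF/(1+0.051)^t    t·PV
  1        45.00        42.8164        42.8164
  2        45.00        40.7387        81.4774
  3        45.00        38.7618       116.2855
  4        45.00        36.8809       147.5236
  5        45.00        35.0913       175.4563
  6        45.00        33.3884       200.3307
  7        45.00        31.7683       222.3779
  8        45.00        30.2267       241.8136
  9        45.00        28.7599       258.8395
  10      545.00       331.4128     3,314.1285
  Σ                    649.8453     4,801.0494
Price P = Σ PV = 649.8453.
Macaulay duration = Σ(t·PV) / P = 4,801.0494 / 649.8453 = 7.38799 years.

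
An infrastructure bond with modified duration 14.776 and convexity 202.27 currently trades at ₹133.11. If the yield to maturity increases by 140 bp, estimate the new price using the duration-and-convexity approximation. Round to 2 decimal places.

Duration effect: -D_mod·Δy = -14.776 × (+0.014) = -0.206864
Convexity effect: ½·C·(Δy)² = 0.5 × 202.27 × (0.014)² = +0.01982246
ΔP/P ≈ -0.206864 + 0.01982246 = -0.18704154
New price ≈ 133.11 × (1 - 0.18704154) = 108.2129006106.

₹108.21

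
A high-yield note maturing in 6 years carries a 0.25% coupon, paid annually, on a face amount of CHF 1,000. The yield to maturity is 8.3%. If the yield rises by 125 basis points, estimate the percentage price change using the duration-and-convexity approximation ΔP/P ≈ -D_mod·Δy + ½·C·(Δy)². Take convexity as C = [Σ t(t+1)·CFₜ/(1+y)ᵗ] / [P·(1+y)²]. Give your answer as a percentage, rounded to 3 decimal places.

With y = 0.083:
  t   CF        PV=CF/(1+0.083)^t    t·PV        t(t+1)·PV
  1         2.50         2.3084         2.3084           4.6168
  2         2.50         2.1315         4.2630          12.7889
  3         2.50         1.9681         5.9044          23.6176
  4         2.50         1.8173         7.2692          36.3460
  5         2.50         1.6780         8.3901          50.3407
  6     1,002.50       621.3176     3,727.9055      26,095.3383
  Σ                    631.2209     3,756.0406      26,223.0483
P = 631.2209; D_Mac = 5.95044 yrs; D_mod = 5.49440 yrs; C = 35.41970.
Duration effect: -5.49440 × (+0.0125) = -0.068680
Convexity effect: 0.5 × 35.41970 × (0.0125)² = +0.0027672
ΔP/P ≈ -0.068680 + 0.0027672 = -0.065913 = -6.5913%.

-6.591%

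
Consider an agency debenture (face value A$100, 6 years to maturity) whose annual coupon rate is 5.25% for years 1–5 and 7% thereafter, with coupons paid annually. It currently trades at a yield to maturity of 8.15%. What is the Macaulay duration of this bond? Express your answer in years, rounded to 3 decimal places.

Periodic yield y = 0.0815. Discount each cash flow and weight by its year:
  t   CF        PV=CF/(1+0.0815)^t    t·PV
  1         5.25         4.8544         4.8544
  2         5.25         4.4886         8.9771
  3         5.25         4.1503        12.4509
  4         5.25         3.8375        15.3502
  5         5.25         3.5484        17.7418
  6       107.00        66.8690       401.2138
  Σ                     87.7481       460.5881
Price P = Σ PV = 87.7481.
Macaulay duration = Σ(t·PV) / P = 460.5881 / 87.7481 = 5.24898 years.

5.249 years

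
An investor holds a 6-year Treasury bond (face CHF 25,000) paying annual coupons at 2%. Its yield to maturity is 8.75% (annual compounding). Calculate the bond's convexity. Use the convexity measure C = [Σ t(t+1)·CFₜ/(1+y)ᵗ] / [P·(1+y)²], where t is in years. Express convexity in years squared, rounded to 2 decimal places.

With y = 0.0875:
  t   CF        PV=CF/(1+0.0875)^t    t·PV        t(t+1)·PV
  1       500.00       459.7701       459.7701         919.5402
  2       500.00       422.7771       845.5542       2,536.6627
  3       500.00       388.7606     1,166.2817       4,665.1268
  4       500.00       357.4810     1,429.9239       7,149.6196
  5       500.00       328.7181     1,643.5907       9,861.5443
  6    25,500.00    15,415.7474    92,494.4847     647,461.3927
  Σ                 17,373.2544    98,039.6054     672,593.8864
P = 17,373.2544.
Convexity = Σ t(t+1)·PV / [P·(1+y)²] = 672,593.8864 / (17,373.2544 × 1.182656) = 32.73506.

32.74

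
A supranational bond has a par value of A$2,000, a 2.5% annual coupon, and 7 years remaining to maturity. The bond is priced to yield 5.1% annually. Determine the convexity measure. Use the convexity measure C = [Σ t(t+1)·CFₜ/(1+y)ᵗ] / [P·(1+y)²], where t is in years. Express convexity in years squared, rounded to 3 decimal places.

45.513

With y = 0.051:
  t   CF        PV=CF/(1+0.051)^t    t·PV        t(t+1)·PV
  1        50.00        47.5737        47.5737          95.1475
  2        50.00        45.2652        90.5304         271.5913
  3        50.00        43.0687       129.2061         516.8245
  4        50.00        40.9788       163.9152         819.5758
  5        50.00        38.9903       194.9514       1,169.7086
  6        50.00        37.0983       222.5896       1,558.1275
  7     2,050.00     1,447.2210    10,130.5468      81,044.3747
  Σ                  1,700.1960    10,979.3134      85,475.3499
P = 1,700.1960.
Convexity = Σ t(t+1)·PV / [P·(1+y)²] = 85,475.3499 / (1,700.1960 × 1.104601) = 45.51311.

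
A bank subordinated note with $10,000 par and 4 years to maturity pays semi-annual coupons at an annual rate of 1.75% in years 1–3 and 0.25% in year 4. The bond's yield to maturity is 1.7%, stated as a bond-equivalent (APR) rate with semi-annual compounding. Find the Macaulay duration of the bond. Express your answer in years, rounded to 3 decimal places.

3.883 years

Periodic yield y = 0.0085. Discount each cash flow and weight by its period:
  t   CF        PV=CF/(1+0.0085)^t    t·PV
  1        87.50        86.7625        86.7625
  2        87.50        86.0313       172.0625
  3        87.50        85.3062       255.9185
  4        87.50        84.5872       338.3486
  5        87.50        83.8742       419.3711
  6        87.50        83.1673       499.0038
  7        12.50        11.7809        82.4663
  8    10,012.50     9,356.9715    74,855.7723
  Σ                  9,878.4811    76,709.7058
Price P = Σ PV = 9,878.4811.
Macaulay duration = Σ(t·PV) / P = 76,709.7058 / 9,878.4811 = 7.76533 half-year periods.
In years: 7.76533 / 2 = 3.88267 years.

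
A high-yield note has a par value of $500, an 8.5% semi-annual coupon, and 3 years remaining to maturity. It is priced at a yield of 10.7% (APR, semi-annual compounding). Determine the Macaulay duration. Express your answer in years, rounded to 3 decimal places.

2.701 years

Periodic yield y = 0.0535. Discount each cash flow and weight by its period:
  t   CF        PV=CF/(1+0.0535)^t    t·PV
  1        21.25        20.1709        20.1709
  2        21.25        19.1465        38.2930
  3        21.25        18.1742        54.5226
  4        21.25        17.2513        69.0050
  5        21.25        16.3752        81.8759
  6       521.25       381.2754     2,287.6526
  Σ                    472.3935     2,551.5201
Price P = Σ PV = 472.3935.
Macaulay duration = Σ(t·PV) / P = 2,551.5201 / 472.3935 = 5.40126 half-year periods.
In years: 5.40126 / 2 = 2.70063 years.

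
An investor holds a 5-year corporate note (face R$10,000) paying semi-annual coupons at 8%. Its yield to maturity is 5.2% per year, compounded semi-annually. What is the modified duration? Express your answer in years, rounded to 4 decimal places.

Periodic yield y = 0.026. First find Macaulay duration:
  t   CF        PV=CF/(1+0.026)^t    t·PV
  1       400.00       389.8635       389.8635
  2       400.00       379.9840       759.9679
  3       400.00       370.3547     1,111.0642
  4       400.00       360.9695     1,443.8781
  5       400.00       351.8222     1,759.1108
  6       400.00       342.9066     2,057.4395
  7       400.00       334.2169     2,339.5186
  8       400.00       325.7475     2,605.9801
  9       400.00       317.4927     2,857.4343
  10   10,400.00     8,045.6240    80,456.2398
  Σ                 11,218.9817    95,780.4969
P = 11,218.9817; Macaulay duration = 95,780.4969 / 11,218.9817 = 8.53736 half-year periods = 4.26868 years.
Modified duration = D_Mac / (1 + y) = 4.26868 / 1.026 = 4.16051 years.

4.1605 years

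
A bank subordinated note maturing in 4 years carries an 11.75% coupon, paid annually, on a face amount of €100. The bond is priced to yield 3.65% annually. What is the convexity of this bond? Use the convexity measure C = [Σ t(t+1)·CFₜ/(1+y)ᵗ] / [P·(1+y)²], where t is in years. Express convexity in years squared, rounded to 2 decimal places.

With y = 0.0365:
  t   CF        PV=CF/(1+0.0365)^t    t·PV        t(t+1)·PV
  1        11.75        11.3362        11.3362          22.6725
  2        11.75        10.9370        21.8741          65.6222
  3        11.75        10.5519        31.6556         126.6226
  4       111.75        96.8212       387.2847       1,936.4233
  Σ                    129.6463       452.1506       2,151.3405
P = 129.6463.
Convexity = Σ t(t+1)·PV / [P·(1+y)²] = 2,151.3405 / (129.6463 × 1.074332) = 15.44580.

15.45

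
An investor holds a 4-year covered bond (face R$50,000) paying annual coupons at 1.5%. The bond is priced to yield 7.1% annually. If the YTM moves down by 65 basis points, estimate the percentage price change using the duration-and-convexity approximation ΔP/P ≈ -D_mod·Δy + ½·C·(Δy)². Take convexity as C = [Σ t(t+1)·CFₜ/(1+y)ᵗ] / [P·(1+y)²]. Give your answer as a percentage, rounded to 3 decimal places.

+2.403%

With y = 0.071:
  t   CF        PV=CF/(1+0.071)^t    t·PV        t(t+1)·PV
  1       750.00       700.2801       700.2801       1,400.5602
  2       750.00       653.8563     1,307.7126       3,923.1379
  3       750.00       610.5101     1,831.5303       7,326.1212
  4    50,750.00    38,572.5334   154,290.1334     771,450.6671
  Σ                 40,537.1799   158,129.6564     784,100.4864
P = 40,537.1799; D_Mac = 3.90085 yrs; D_mod = 3.64225 yrs; C = 16.86317.
Duration effect: -3.64225 × (-0.0065) = +0.023675
Convexity effect: 0.5 × 16.86317 × (-0.0065)² = +0.0003562
ΔP/P ≈ +0.023675 + 0.0003562 = +0.024031 = +2.4031%.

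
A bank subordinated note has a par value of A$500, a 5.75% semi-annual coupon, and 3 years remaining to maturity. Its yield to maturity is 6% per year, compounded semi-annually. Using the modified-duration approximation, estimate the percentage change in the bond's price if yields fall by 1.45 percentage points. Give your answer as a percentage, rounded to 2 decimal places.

+3.94%

Periodic yield y = 0.03. Modified duration first:
  t   CF        PV=CF/(1+0.03)^t    t·PV
  1       14.375        13.9563        13.9563
  2       14.375        13.5498        27.0996
  3       14.375        13.1552        39.4655
  4       14.375        12.7720        51.0880
  5       14.375        12.4000        62.0000
  6      514.375       430.7810     2,584.6858
  Σ                    496.6143     2,778.2952
P = 496.6143; D_Mac = 5.59447 half-year periods = 2.79724 yrs; D_mod = 2.79724/(1+0.03) = 2.71576 yrs.
ΔP/P ≈ -D_mod · Δy = -2.71576 × (-0.0145) = +0.039379 = +3.9379%.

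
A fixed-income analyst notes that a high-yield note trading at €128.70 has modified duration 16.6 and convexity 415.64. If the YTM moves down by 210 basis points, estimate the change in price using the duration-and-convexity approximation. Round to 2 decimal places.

Duration effect: -D_mod·Δy = -16.6 × (-0.021) = +0.348600
Convexity effect: ½·C·(Δy)² = 0.5 × 415.64 × (-0.021)² = +0.09164862
ΔP/P ≈ +0.348600 + 0.09164862 = +0.44024862
ΔP ≈ 128.70 × (+0.44024862) = +56.659997394.

+€56.66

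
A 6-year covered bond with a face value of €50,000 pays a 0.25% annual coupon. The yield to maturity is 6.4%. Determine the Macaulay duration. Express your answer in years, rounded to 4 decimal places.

Periodic yield y = 0.064. Discount each cash flow and weight by its year:
  t   CF        PV=CF/(1+0.064)^t    t·PV
  1       125.00       117.4812       117.4812
  2       125.00       110.4147       220.8293
  3       125.00       103.7732       311.3195
  4       125.00        97.5312       390.1247
  5       125.00        91.6646       458.3232
  6    50,125.00    34,546.5448   207,279.2689
  Σ                 35,067.4097   208,777.3470
Price P = Σ PV = 35,067.4097.
Macaulay duration = Σ(t·PV) / P = 208,777.3470 / 35,067.4097 = 5.95360 years.

5.9536 years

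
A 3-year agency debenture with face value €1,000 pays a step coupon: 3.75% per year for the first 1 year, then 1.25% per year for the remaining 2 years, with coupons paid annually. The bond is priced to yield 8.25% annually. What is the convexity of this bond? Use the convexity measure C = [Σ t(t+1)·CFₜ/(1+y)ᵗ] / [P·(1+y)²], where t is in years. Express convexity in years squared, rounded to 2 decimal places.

9.83

With y = 0.0825:
  t   CF        PV=CF/(1+0.0825)^t    t·PV        t(t+1)·PV
  1        37.50        34.6420        34.6420          69.2841
  2        12.50        10.6673        21.3346          64.0038
  3     1,012.50       798.1993     2,394.5978       9,578.3910
  Σ                    843.5086     2,450.5744       9,711.6789
P = 843.5086.
Convexity = Σ t(t+1)·PV / [P·(1+y)²] = 9,711.6789 / (843.5086 × 1.171806) = 9.82537.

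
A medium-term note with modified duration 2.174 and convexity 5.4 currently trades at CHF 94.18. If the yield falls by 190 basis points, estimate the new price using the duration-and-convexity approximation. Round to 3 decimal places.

Duration effect: -D_mod·Δy = -2.174 × (-0.019) = +0.041306
Convexity effect: ½·C·(Δy)² = 0.5 × 5.4 × (-0.019)² = +0.0009747
ΔP/P ≈ +0.041306 + 0.0009747 = +0.0422807
New price ≈ 94.18 × (1 + 0.0422807) = 98.161996326.

CHF 98.162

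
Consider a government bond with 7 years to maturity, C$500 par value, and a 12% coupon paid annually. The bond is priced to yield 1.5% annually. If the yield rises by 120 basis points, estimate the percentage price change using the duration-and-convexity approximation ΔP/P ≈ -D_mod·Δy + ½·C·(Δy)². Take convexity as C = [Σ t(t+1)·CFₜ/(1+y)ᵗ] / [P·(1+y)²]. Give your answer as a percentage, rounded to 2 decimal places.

With y = 0.015:
  t   CF        PV=CF/(1+0.015)^t    t·PV        t(t+1)·PV
  1        60.00        59.1133        59.1133         118.2266
  2        60.00        58.2397       116.4794         349.4382
  3        60.00        57.3790       172.1371         688.5482
  4        60.00        56.5311       226.1242       1,130.6211
  5        60.00        55.6956       278.4781       1,670.8686
  6        60.00        54.8725       329.2352       2,304.6463
  7       560.00       504.5750     3,532.0250      28,256.2002
  Σ                    846.4062     4,713.5923      34,518.5492
P = 846.4062; D_Mac = 5.56895 yrs; D_mod = 5.48665 yrs; C = 39.58600.
Duration effect: -5.48665 × (+0.012) = -0.065840
Convexity effect: 0.5 × 39.58600 × (0.012)² = +0.0028502
ΔP/P ≈ -0.065840 + 0.0028502 = -0.062990 = -6.2990%.

-6.30%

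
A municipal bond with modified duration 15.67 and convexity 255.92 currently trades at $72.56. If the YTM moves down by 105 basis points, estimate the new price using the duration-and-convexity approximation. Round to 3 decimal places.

$85.522

Duration effect: -D_mod·Δy = -15.67 × (-0.0105) = +0.164535
Convexity effect: ½·C·(Δy)² = 0.5 × 255.92 × (-0.0105)² = +0.01410759
ΔP/P ≈ +0.164535 + 0.01410759 = +0.17864259
New price ≈ 72.56 × (1 + 0.17864259) = 85.5223063304.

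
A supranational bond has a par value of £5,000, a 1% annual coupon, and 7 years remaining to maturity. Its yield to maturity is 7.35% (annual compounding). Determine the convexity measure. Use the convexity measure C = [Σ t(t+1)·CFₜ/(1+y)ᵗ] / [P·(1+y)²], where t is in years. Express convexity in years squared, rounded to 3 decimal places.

46.185

With y = 0.0735:
  t   CF        PV=CF/(1+0.0735)^t    t·PV        t(t+1)·PV
  1        50.00        46.5766        46.5766          93.1532
  2        50.00        43.3876        86.7753         260.3258
  3        50.00        40.4170       121.2509         485.0038
  4        50.00        37.6497       150.5989         752.9945
  5        50.00        35.0719       175.3597       1,052.1581
  6        50.00        32.6706       196.0239       1,372.1671
  7     5,050.00     3,073.8101    21,516.6709     172,133.3670
  Σ                  3,309.5837    22,293.2561     176,149.1695
P = 3,309.5837.
Convexity = Σ t(t+1)·PV / [P·(1+y)²] = 176,149.1695 / (3,309.5837 × 1.152402) = 46.18523.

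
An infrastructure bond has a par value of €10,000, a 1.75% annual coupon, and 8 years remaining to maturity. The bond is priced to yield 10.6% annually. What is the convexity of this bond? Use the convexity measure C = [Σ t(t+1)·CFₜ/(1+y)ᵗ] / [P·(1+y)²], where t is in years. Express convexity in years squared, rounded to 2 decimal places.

With y = 0.106:
  t   CF        PV=CF/(1+0.106)^t    t·PV        t(t+1)·PV
  1       175.00       158.2278       158.2278         316.4557
  2       175.00       143.0632       286.1263         858.3789
  3       175.00       129.3519       388.0556       1,552.2223
  4       175.00       116.9547       467.8187       2,339.0933
  5       175.00       105.7456       528.7281       3,172.3688
  6       175.00        95.6109       573.6652       4,015.6567
  7       175.00        86.4474       605.1321       4,841.0569
  8    10,175.00     4,544.5763    36,356.6106     327,209.4957
  Σ                  5,379.9778    39,364.3645     344,304.7283
P = 5,379.9778.
Convexity = Σ t(t+1)·PV / [P·(1+y)²] = 344,304.7283 / (5,379.9778 × 1.223236) = 52.31813.

52.32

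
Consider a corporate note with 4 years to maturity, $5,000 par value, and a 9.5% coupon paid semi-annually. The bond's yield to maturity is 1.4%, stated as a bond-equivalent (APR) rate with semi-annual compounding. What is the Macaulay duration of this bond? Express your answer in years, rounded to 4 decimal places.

3.5044 years

Periodic yield y = 0.007. Discount each cash flow and weight by its period:
  t   CF        PV=CF/(1+0.007)^t    t·PV
  1       237.50       235.8491       235.8491
  2       237.50       234.2096       468.4192
  3       237.50       232.5815       697.7446
  4       237.50       230.9648       923.8591
  5       237.50       229.3593     1,146.7963
  6       237.50       227.7649     1,366.5894
  7       237.50       226.1816     1,583.2714
  8     5,237.50     4,953.2275    39,625.8196
  Σ                  6,570.1382    46,048.3485
Price P = Σ PV = 6,570.1382.
Macaulay duration = Σ(t·PV) / P = 46,048.3485 / 6,570.1382 = 7.00873 half-year periods.
In years: 7.00873 / 2 = 3.50437 years.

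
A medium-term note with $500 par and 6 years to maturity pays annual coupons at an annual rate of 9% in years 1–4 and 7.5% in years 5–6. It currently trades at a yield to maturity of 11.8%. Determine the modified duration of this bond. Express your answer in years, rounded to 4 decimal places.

Periodic yield y = 0.118. First find Macaulay duration:
  t   CF        PV=CF/(1+0.118)^t    t·PV
  1        45.00        40.2504        40.2504
  2        45.00        36.0022        72.0044
  3        45.00        32.2023        96.6069
  4        45.00        28.8035       115.2140
  5        37.50        21.4695       107.3476
  6       537.50       275.2502     1,651.5012
  Σ                    433.9782     2,082.9246
P = 433.9782; Macaulay duration = 2,082.9246 / 433.9782 = 4.79961 years.
Modified duration = D_Mac / (1 + y) = 4.79961 / 1.118 = 4.29303 years.

4.2930 years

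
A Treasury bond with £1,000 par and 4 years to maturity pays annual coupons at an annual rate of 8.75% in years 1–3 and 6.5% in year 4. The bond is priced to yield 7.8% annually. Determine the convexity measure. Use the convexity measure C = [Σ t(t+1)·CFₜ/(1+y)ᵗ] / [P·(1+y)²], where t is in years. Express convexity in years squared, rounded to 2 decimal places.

With y = 0.078:
  t   CF        PV=CF/(1+0.078)^t    t·PV        t(t+1)·PV
  1        87.50        81.1688        81.1688         162.3377
  2        87.50        75.2958       150.5915         451.7746
  3        87.50        69.8476       209.5429         838.1717
  4     1,065.00       788.6323     3,154.5292      15,772.6461
  Σ                  1,014.9445     3,595.8325      17,224.9301
P = 1,014.9445.
Convexity = Σ t(t+1)·PV / [P·(1+y)²] = 17,224.9301 / (1,014.9445 × 1.162084) = 14.60420.

14.60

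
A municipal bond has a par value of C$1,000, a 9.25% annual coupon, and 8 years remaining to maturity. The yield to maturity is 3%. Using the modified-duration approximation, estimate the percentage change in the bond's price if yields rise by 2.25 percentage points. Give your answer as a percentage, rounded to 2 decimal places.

-13.87%

Periodic yield y = 0.03. Modified duration first:
  t   CF        PV=CF/(1+0.03)^t    t·PV
  1        92.50        89.8058        89.8058
  2        92.50        87.1901       174.3802
  3        92.50        84.6506       253.9518
  4        92.50        82.1851       328.7402
  5        92.50        79.7913       398.9566
  6        92.50        77.4673       464.8038
  7        92.50        75.2110       526.4768
  8     1,092.50       862.4296     6,899.4367
  Σ                  1,438.7308     9,136.5519
P = 1,438.7308; D_Mac = 6.35043 yrs; D_mod = 6.35043/(1+0.03) = 6.16546 yrs.
ΔP/P ≈ -D_mod · Δy = -6.16546 × (+0.0225) = -0.138723 = -13.8723%.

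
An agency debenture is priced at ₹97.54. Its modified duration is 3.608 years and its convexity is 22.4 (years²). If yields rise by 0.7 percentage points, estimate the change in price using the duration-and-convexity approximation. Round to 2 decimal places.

Duration effect: -D_mod·Δy = -3.608 × (+0.007) = -0.025256
Convexity effect: ½·C·(Δy)² = 0.5 × 22.4 × (0.007)² = +0.0005488
ΔP/P ≈ -0.025256 + 0.0005488 = -0.0247072
ΔP ≈ 97.54 × (-0.0247072) = -2.409940288.

-₹2.41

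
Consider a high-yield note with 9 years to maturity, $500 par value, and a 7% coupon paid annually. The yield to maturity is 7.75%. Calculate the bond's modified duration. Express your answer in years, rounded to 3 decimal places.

Periodic yield y = 0.0775. First find Macaulay duration:
  t   CF        PV=CF/(1+0.0775)^t    t·PV
  1        35.00        32.4826        32.4826
  2        35.00        30.1463        60.2925
  3        35.00        27.9780        83.9339
  4        35.00        25.9656       103.8625
  5        35.00        24.0980       120.4902
  6        35.00        22.3648       134.1886
  7        35.00        20.7562       145.2931
  8        35.00        19.2633       154.1061
  9       535.00       273.2740     2,459.4658
  Σ                    476.3287     3,294.1154
P = 476.3287; Macaulay duration = 3,294.1154 / 476.3287 = 6.91564 years.
Modified duration = D_Mac / (1 + y) = 6.91564 / 1.0775 = 6.41822 years.

6.418 years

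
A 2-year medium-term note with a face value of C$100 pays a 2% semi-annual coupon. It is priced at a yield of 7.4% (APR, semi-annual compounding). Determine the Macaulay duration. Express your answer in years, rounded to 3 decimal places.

Periodic yield y = 0.037. Discount each cash flow and weight by its period:
  t   CF        PV=CF/(1+0.037)^t    t·PV
  1         1.00         0.9643         0.9643
  2         1.00         0.9299         1.8598
  3         1.00         0.8967         2.6902
  4       101.00        87.3386       349.3545
  Σ                     90.1296       354.8688
Price P = Σ PV = 90.1296.
Macaulay duration = Σ(t·PV) / P = 354.8688 / 90.1296 = 3.93732 half-year periods.
In years: 3.93732 / 2 = 1.96866 years.

1.969 years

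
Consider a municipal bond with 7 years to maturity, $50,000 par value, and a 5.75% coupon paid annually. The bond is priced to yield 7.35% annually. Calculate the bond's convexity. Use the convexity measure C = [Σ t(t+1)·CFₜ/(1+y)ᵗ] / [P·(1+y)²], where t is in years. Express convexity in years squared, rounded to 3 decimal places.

With y = 0.0735:
  t   CF        PV=CF/(1+0.0735)^t    t·PV        t(t+1)·PV
  1     2,875.00     2,678.1556     2,678.1556       5,356.3111
  2     2,875.00     2,494.7886     4,989.5772      14,968.7316
  3     2,875.00     2,323.9763     6,971.9290      27,887.7161
  4     2,875.00     2,164.8592     8,659.4368      43,297.1838
  5     2,875.00     2,016.6364    10,083.1821      60,499.0925
  6     2,875.00     1,878.5621    11,271.3726      78,899.6082
  7    52,875.00    32,183.7050   225,285.9351   1,802,287.4808
  Σ                 45,740.6832   269,939.5883   2,033,196.1242
P = 45,740.6832.
Convexity = Σ t(t+1)·PV / [P·(1+y)²] = 2,033,196.1242 / (45,740.6832 × 1.152402) = 38.57203.

38.572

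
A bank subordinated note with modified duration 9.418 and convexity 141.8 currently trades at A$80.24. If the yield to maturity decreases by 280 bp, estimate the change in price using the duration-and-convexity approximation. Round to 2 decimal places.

Duration effect: -D_mod·Δy = -9.418 × (-0.028) = +0.263704
Convexity effect: ½·C·(Δy)² = 0.5 × 141.8 × (-0.028)² = +0.0555856
ΔP/P ≈ +0.263704 + 0.0555856 = +0.3192896
ΔP ≈ 80.24 × (+0.3192896) = +25.619797504.

+A$25.62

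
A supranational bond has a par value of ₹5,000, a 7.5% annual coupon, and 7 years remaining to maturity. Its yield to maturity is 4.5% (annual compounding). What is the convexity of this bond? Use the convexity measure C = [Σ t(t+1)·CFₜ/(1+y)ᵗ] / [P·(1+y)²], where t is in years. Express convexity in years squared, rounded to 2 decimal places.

With y = 0.045:
  t   CF        PV=CF/(1+0.045)^t    t·PV        t(t+1)·PV
  1       375.00       358.8517       358.8517         717.7033
  2       375.00       343.3987       686.7975       2,060.3924
  3       375.00       328.6112       985.8337       3,943.3347
  4       375.00       314.4605     1,257.8420       6,289.2101
  5       375.00       300.9191     1,504.5957       9,027.5743
  6       375.00       287.9609     1,727.7654      12,094.3579
  7     5,375.00     3,949.7030    27,647.9207     221,183.3658
  Σ                  5,883.9051    34,169.6067     255,315.9384
P = 5,883.9051.
Convexity = Σ t(t+1)·PV / [P·(1+y)²] = 255,315.9384 / (5,883.9051 × 1.092025) = 39.73559.

39.74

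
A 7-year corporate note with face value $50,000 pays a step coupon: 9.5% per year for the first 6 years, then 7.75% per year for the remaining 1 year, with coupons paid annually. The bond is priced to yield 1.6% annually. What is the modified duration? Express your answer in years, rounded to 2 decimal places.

5.64 years

Periodic yield y = 0.016. First find Macaulay duration:
  t   CF        PV=CF/(1+0.016)^t    t·PV
  1     4,750.00     4,675.1969     4,675.1969
  2     4,750.00     4,601.5717     9,203.1434
  3     4,750.00     4,529.1060    13,587.3180
  4     4,750.00     4,457.7815    17,831.1260
  5     4,750.00     4,387.5802    21,937.9011
  6     4,750.00     4,318.4845    25,910.9068
  7    53,875.00    48,209.3557   337,465.4901
  Σ                 75,179.0765   430,611.0822
P = 75,179.0765; Macaulay duration = 430,611.0822 / 75,179.0765 = 5.72780 years.
Modified duration = D_Mac / (1 + y) = 5.72780 / 1.016 = 5.63760 years.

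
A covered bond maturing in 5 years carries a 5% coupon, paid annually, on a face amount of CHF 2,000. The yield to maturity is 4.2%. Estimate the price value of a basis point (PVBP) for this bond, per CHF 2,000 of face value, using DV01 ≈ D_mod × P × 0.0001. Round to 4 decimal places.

Periodic yield y = 0.042.
  t   CF        PV=CF/(1+0.042)^t    t·PV
  1       100.00        95.9693        95.9693
  2       100.00        92.1010       184.2021
  3       100.00        88.3887       265.1662
  4       100.00        84.8260       339.3041
  5     2,100.00     1,709.5456     8,547.7282
  Σ                  2,070.8307     9,432.3699
P = 2,070.8307; D_Mac = 4.55487 yrs; D_mod = 4.37128 yrs.
DV01 ≈ 4.37128 × 2,070.8307 × 0.0001 = 0.905218.

CHF 0.9052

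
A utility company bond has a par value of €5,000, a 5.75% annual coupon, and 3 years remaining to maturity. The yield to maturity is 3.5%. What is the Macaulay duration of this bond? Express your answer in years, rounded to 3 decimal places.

Periodic yield y = 0.035. Discount each cash flow and weight by its year:
  t   CF        PV=CF/(1+0.035)^t    t·PV
  1       287.50       277.7778       277.7778
  2       287.50       268.3843       536.7687
  3     5,287.50     4,769.0221    14,307.0662
  Σ                  5,315.1842    15,121.6126
Price P = Σ PV = 5,315.1842.
Macaulay duration = Σ(t·PV) / P = 15,121.6126 / 5,315.1842 = 2.84498 years.

2.845 years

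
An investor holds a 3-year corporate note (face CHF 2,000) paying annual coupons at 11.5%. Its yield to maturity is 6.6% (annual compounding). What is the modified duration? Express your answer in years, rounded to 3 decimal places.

Periodic yield y = 0.066. First find Macaulay duration:
  t   CF        PV=CF/(1+0.066)^t    t·PV
  1       230.00       215.7598       215.7598
  2       230.00       202.4014       404.8027
  3     2,230.00     1,840.9129     5,522.7388
  Σ                  2,259.0741     6,143.3014
P = 2,259.0741; Macaulay duration = 6,143.3014 / 2,259.0741 = 2.71939 years.
Modified duration = D_Mac / (1 + y) = 2.71939 / 1.066 = 2.55102 years.

2.551 years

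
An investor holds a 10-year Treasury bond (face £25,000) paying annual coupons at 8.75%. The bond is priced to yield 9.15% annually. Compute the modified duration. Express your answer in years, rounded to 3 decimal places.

Periodic yield y = 0.0915. First find Macaulay duration:
  t   CF        PV=CF/(1+0.0915)^t    t·PV
  1     2,187.50     2,004.1228     2,004.1228
  2     2,187.50     1,836.1180     3,672.2359
  3     2,187.50     1,682.1970     5,046.5909
  4     2,187.50     1,541.1791     6,164.7163
  5     2,187.50     1,411.9827     7,059.9133
  6     2,187.50     1,293.6167     7,761.7003
  7     2,187.50     1,185.1734     8,296.2135
  8     2,187.50     1,085.8208     8,686.5661
  9     2,187.50       994.7968     8,953.1716
  10   27,187.50    11,327.4427   113,274.4270
  Σ                 24,362.4498   170,919.6577
P = 24,362.4498; Macaulay duration = 170,919.6577 / 24,362.4498 = 7.01570 years.
Modified duration = D_Mac / (1 + y) = 7.01570 / 1.0915 = 6.42758 years.

6.428 years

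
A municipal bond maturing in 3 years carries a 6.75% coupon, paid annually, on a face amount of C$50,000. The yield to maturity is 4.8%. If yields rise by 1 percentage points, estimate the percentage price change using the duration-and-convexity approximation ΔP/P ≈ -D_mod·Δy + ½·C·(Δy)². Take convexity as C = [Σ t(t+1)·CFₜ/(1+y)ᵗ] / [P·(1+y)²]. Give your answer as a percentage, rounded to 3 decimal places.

-2.640%

With y = 0.048:
  t   CF        PV=CF/(1+0.048)^t    t·PV        t(t+1)·PV
  1     3,375.00     3,220.4198     3,220.4198       6,440.8397
  2     3,375.00     3,072.9197     6,145.8394      18,437.5182
  3    53,375.00    46,371.8092   139,115.4275     556,461.7102
  Σ                 52,665.1487   148,481.6868     581,340.0681
P = 52,665.1487; D_Mac = 2.81935 yrs; D_mod = 2.69022 yrs; C = 10.05042.
Duration effect: -2.69022 × (+0.01) = -0.026902
Convexity effect: 0.5 × 10.05042 × (0.01)² = +0.0005025
ΔP/P ≈ -0.026902 + 0.0005025 = -0.026400 = -2.6400%.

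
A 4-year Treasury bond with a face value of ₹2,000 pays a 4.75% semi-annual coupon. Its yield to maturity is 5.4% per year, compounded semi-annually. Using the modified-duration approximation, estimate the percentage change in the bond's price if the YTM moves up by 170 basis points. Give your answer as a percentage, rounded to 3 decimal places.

Periodic yield y = 0.027. Modified duration first:
  t   CF        PV=CF/(1+0.027)^t    t·PV
  1        47.50        46.2512        46.2512
  2        47.50        45.0353        90.0705
  3        47.50        43.8513       131.5538
  4        47.50        42.6984       170.7937
  5        47.50        41.5759       207.8794
  6        47.50        40.4828       242.8970
  7        47.50        39.4185       275.9298
  8     2,047.50     1,654.4756    13,235.8046
  Σ                  1,953.7890    14,401.1801
P = 1,953.7890; D_Mac = 7.37090 half-year periods = 3.68545 yrs; D_mod = 3.68545/(1+0.027) = 3.58856 yrs.
ΔP/P ≈ -D_mod · Δy = -3.58856 × (+0.017) = -0.061005 = -6.1005%.

-6.101%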